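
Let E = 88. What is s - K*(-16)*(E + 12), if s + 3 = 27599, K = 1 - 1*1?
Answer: 27596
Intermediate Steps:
K = 0 (K = 1 - 1 = 0)
s = 27596 (s = -3 + 27599 = 27596)
s - K*(-16)*(E + 12) = 27596 - 0*(-16)*(88 + 12) = 27596 - 0*100 = 27596 - 1*0 = 27596 + 0 = 27596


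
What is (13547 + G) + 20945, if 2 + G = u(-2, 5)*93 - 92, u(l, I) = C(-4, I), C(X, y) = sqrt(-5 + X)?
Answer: 34398 + 279*I ≈ 34398.0 + 279.0*I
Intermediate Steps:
u(l, I) = 3*I (u(l, I) = sqrt(-5 - 4) = sqrt(-9) = 3*I)
G = -94 + 279*I (G = -2 + ((3*I)*93 - 92) = -2 + (279*I - 92) = -2 + (-92 + 279*I) = -94 + 279*I ≈ -94.0 + 279.0*I)
(13547 + G) + 20945 = (13547 + (-94 + 279*I)) + 20945 = (13453 + 279*I) + 20945 = 34398 + 279*I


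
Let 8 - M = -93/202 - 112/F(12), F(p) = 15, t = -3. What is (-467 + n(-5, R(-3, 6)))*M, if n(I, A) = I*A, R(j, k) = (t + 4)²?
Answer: -11389124/1515 ≈ -7517.6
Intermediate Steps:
R(j, k) = 1 (R(j, k) = (-3 + 4)² = 1² = 1)
n(I, A) = A*I
M = 48259/3030 (M = 8 - (-93/202 - 112/15) = 8 - 1*(-24019/3030) = 8 + 24019/3030 = 48259/3030 ≈ 15.927)
(-467 + n(-5, R(-3, 6)))*M = (-467 + 1*(-5))*(48259/3030) = (-467 - 5)*(48259/3030) = -472*48259/3030 = -11389124/1515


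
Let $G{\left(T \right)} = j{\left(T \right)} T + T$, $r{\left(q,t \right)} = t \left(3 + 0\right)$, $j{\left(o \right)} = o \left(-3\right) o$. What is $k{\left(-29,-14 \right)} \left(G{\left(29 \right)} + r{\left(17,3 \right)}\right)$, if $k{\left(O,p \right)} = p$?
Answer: $1023806$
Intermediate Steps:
$j{\left(o \right)} = - 3 o^{2}$ ($j{\left(o \right)} = - 3 o o = - 3 o^{2}$)
$r{\left(q,t \right)} = 3 t$ ($r{\left(q,t \right)} = t 3 = 3 t$)
$G{\left(T \right)} = T - 3 T^{3}$ ($G{\left(T \right)} = - 3 T^{2} T + T = - 3 T^{3} + T = T - 3 T^{3}$)
$k{\left(-29,-14 \right)} \left(G{\left(29 \right)} + r{\left(17,3 \right)}\right) = - 14 \left(\left(29 - 3 \cdot 29^{3}\right) + 3 \cdot 3\right) = - 14 \left(\left(29 - 73167\right) + 9\right) = - 14 \left(-73138 + 9\right) = \left(-14\right) \left(-73129\right) = 1023806$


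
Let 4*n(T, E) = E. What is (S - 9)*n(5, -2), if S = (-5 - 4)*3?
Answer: 18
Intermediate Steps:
n(T, E) = E/4
S = -27 (S = -9*3 = -27)
(S - 9)*n(5, -2) = (-27 - 9)*((¼)*(-2)) = -36*(-½) = 18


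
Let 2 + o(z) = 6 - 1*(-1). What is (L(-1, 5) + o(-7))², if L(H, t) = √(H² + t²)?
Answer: (5 + √26)² ≈ 101.99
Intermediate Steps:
o(z) = 5 (o(z) = -2 + (6 - 1*(-1)) = -2 + (6 + 1) = -2 + 7 = 5)
(L(-1, 5) + o(-7))² = (√((-1)² + 5²) + 5)² = (√(1 + 25) + 5)² = (√26 + 5)² = (5 + √26)²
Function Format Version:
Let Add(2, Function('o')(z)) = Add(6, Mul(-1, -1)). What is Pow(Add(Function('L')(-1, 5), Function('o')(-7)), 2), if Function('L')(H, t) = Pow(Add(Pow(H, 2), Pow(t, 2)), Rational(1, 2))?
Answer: Pow(Add(5, Pow(26, Rational(1, 2))), 2) ≈ 101.99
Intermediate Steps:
Function('o')(z) = 5 (Function('o')(z) = Add(-2, Add(6, Mul(-1, -1))) = Add(-2, Add(6, 1)) = Add(-2, 7) = 5)
Pow(Add(Function('L')(-1, 5), Function('o')(-7)), 2) = Pow(Add(Pow(Add(Pow(-1, 2), Pow(5, 2)), Rational(1, 2)), 5), 2) = Pow(Add(Pow(Add(1, 25), Rational(1, 2)), 5), 2) = Pow(Add(Pow(26, Rational(1, 2)), 5), 2) = Pow(Add(5, Pow(26, Rational(1, 2))), 2)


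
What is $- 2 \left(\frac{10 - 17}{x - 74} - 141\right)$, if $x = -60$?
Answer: $\frac{18887}{67} \approx 281.9$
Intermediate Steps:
$- 2 \left(\frac{10 - 17}{x - 74} - 141\right) = - 2 \left(\frac{10 - 17}{-60 - 74} - 141\right) = - 2 \left(- \frac{7}{-134} - 141\right) = - 2 \left(\left(-7\right) \left(- \frac{1}{134}\right) - 141\right) = - 2 \left(\frac{7}{134} - 141\right) = \left(-2\right) \left(- \frac{18887}{134}\right) = \frac{18887}{67}$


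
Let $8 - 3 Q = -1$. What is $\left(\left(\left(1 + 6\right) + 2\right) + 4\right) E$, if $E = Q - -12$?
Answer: $195$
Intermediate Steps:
$Q = 3$ ($Q = \frac{8}{3} - - \frac{1}{3} = \frac{8}{3} + \frac{1}{3} = 3$)
$E = 15$ ($E = 3 - -12 = 3 + 12 = 15$)
$\left(\left(\left(1 + 6\right) + 2\right) + 4\right) E = \left(\left(\left(1 + 6\right) + 2\right) + 4\right) 15 = \left(\left(7 + 2\right) + 4\right) 15 = \left(9 + 4\right) 15 = 13 \cdot 15 = 195$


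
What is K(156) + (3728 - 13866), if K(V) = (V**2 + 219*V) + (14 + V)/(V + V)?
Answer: 7544557/156 ≈ 48363.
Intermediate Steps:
K(V) = V**2 + 219*V + (14 + V)/(2*V) (K(V) = (V**2 + 219*V) + (14 + V)/((2*V)) = (V**2 + 219*V) + (14 + V)*(1/(2*V)) = (V**2 + 219*V) + (14 + V)/(2*V) = V**2 + 219*V + (14 + V)/(2*V))
K(156) + (3728 - 13866) = (1/2 + 156**2 + 7/156 + 219*156) + (3728 - 13866) = (1/2 + 24336 + 7*(1/156) + 34164) - 10138 = (1/2 + 24336 + 7/156 + 34164) - 10138 = 9126085/156 - 10138 = 7544557/156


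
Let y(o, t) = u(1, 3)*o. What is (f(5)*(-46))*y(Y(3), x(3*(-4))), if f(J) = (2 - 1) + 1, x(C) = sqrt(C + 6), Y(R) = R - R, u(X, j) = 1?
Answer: 0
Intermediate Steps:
Y(R) = 0
x(C) = sqrt(6 + C)
f(J) = 2 (f(J) = 1 + 1 = 2)
y(o, t) = o (y(o, t) = 1*o = o)
(f(5)*(-46))*y(Y(3), x(3*(-4))) = (2*(-46))*0 = -92*0 = 0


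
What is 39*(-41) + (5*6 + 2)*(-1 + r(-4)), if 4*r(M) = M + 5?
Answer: -1623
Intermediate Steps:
r(M) = 5/4 + M/4 (r(M) = (M + 5)/4 = (5 + M)/4 = 5/4 + M/4)
39*(-41) + (5*6 + 2)*(-1 + r(-4)) = 39*(-41) + (5*6 + 2)*(-1 + (5/4 + (1/4)*(-4))) = -1599 + (30 + 2)*(-1 + (5/4 - 1)) = -1599 + 32*(-1 + 1/4) = -1599 + 32*(-3/4) = -1599 - 24 = -1623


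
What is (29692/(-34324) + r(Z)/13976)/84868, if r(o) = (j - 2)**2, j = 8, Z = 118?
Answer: -25858733/2544513564152 ≈ -1.0163e-5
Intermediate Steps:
r(o) = 36 (r(o) = (8 - 2)**2 = 6**2 = 36)
(29692/(-34324) + r(Z)/13976)/84868 = (29692/(-34324) + 36/13976)/84868 = (29692*(-1/34324) + 36*(1/13976))*(1/84868) = (-7423/8581 + 9/3494)*(1/84868) = -25858733/29982014*1/84868 = -25858733/2544513564152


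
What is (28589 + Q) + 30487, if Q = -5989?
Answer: 53087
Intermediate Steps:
(28589 + Q) + 30487 = (28589 - 5989) + 30487 = 22600 + 30487 = 53087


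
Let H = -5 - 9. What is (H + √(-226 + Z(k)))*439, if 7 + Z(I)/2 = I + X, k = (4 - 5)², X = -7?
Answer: -6146 + 2634*I*√7 ≈ -6146.0 + 6968.9*I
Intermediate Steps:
H = -14
k = 1 (k = (-1)² = 1)
Z(I) = -28 + 2*I (Z(I) = -14 + 2*(I - 7) = -14 + 2*(-7 + I) = -14 + (-14 + 2*I) = -28 + 2*I)
(H + √(-226 + Z(k)))*439 = (-14 + √(-226 + (-28 + 2*1)))*439 = (-14 + √(-226 + (-28 + 2)))*439 = (-14 + √(-226 - 26))*439 = (-14 + √(-252))*439 = (-14 + 6*I*√7)*439 = -6146 + 2634*I*√7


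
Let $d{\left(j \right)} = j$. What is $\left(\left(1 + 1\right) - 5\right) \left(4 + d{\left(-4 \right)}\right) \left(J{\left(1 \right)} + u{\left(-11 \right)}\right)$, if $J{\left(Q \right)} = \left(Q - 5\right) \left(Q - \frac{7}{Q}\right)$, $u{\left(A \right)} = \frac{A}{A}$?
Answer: $0$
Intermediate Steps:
$u{\left(A \right)} = 1$
$J{\left(Q \right)} = \left(-5 + Q\right) \left(Q - \frac{7}{Q}\right)$
$\left(\left(1 + 1\right) - 5\right) \left(4 + d{\left(-4 \right)}\right) \left(J{\left(1 \right)} + u{\left(-11 \right)}\right) = \left(\left(1 + 1\right) - 5\right) \left(4 - 4\right) \left(\left(-7 + 1^{2} - 5 + \frac{35}{1}\right) + 1\right) = \left(2 - 5\right) 0 \left(\left(-7 + 1 - 5 + 35 \cdot 1\right) + 1\right) = \left(-3\right) 0 \left(\left(-7 + 1 - 5 + 35\right) + 1\right) = 0 \left(24 + 1\right) = 0 \cdot 25 = 0$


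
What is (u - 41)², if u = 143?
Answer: 10404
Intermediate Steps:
(u - 41)² = (143 - 41)² = 102² = 10404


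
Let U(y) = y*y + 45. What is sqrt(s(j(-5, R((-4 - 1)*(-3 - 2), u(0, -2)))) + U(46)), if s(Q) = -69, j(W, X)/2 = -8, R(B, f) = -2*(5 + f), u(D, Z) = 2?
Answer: 2*sqrt(523) ≈ 45.738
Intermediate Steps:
R(B, f) = -10 - 2*f
U(y) = 45 + y**2 (U(y) = y**2 + 45 = 45 + y**2)
j(W, X) = -16 (j(W, X) = 2*(-8) = -16)
sqrt(s(j(-5, R((-4 - 1)*(-3 - 2), u(0, -2)))) + U(46)) = sqrt(-69 + (45 + 46**2)) = sqrt(-69 + (45 + 2116)) = sqrt(-69 + 2161) = sqrt(2092) = 2*sqrt(523)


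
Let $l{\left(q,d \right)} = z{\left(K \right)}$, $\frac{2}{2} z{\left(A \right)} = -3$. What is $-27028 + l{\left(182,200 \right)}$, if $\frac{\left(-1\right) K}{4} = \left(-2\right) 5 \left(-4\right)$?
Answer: $-27031$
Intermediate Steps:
$K = -160$ ($K = - 4 \left(-2\right) 5 \left(-4\right) = - 4 \left(\left(-10\right) \left(-4\right)\right) = \left(-4\right) 40 = -160$)
$z{\left(A \right)} = -3$
$l{\left(q,d \right)} = -3$
$-27028 + l{\left(182,200 \right)} = -27028 - 3 = -27031$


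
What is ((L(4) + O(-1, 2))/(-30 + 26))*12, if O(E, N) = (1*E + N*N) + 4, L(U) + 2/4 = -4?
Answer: -15/2 ≈ -7.5000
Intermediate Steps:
L(U) = -9/2 (L(U) = -½ - 4 = -9/2)
O(E, N) = 4 + E + N² (O(E, N) = (E + N²) + 4 = 4 + E + N²)
((L(4) + O(-1, 2))/(-30 + 26))*12 = ((-9/2 + (4 - 1 + 2²))/(-30 + 26))*12 = ((-9/2 + (4 - 1 + 4))/(-4))*12 = ((-9/2 + 7)*(-¼))*12 = ((5/2)*(-¼))*12 = -5/8*12 = -15/2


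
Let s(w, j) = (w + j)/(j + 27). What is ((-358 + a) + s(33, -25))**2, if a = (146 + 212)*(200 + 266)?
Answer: 27713592676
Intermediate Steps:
s(w, j) = (j + w)/(27 + j)
a = 166828 (a = 358*466 = 166828)
((-358 + a) + s(33, -25))**2 = ((-358 + 166828) + (-25 + 33)/(27 - 25))**2 = (166470 + 8/2)**2 = (166470 + (1/2)*8)**2 = (166470 + 4)**2 = 166474**2 = 27713592676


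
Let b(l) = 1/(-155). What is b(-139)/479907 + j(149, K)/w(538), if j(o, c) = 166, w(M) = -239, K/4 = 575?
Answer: -12348007349/17778154815 ≈ -0.69456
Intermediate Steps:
K = 2300 (K = 4*575 = 2300)
b(l) = -1/155
b(-139)/479907 + j(149, K)/w(538) = -1/155/479907 + 166/(-239) = -1/155*1/479907 + 166*(-1/239) = -1/74385585 - 166/239 = -12348007349/17778154815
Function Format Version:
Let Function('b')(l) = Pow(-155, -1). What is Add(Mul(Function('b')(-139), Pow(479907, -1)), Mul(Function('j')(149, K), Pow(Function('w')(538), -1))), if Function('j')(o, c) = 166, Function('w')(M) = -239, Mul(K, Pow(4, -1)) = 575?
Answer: Rational(-12348007349, 17778154815) ≈ -0.69456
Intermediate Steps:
K = 2300 (K = Mul(4, 575) = 2300)
Function('b')(l) = Rational(-1, 155)
Add(Mul(Function('b')(-139), Pow(479907, -1)), Mul(Function('j')(149, K), Pow(Function('w')(538), -1))) = Add(Mul(Rational(-1, 155), Pow(479907, -1)), Mul(166, Pow(-239, -1))) = Add(Mul(Rational(-1, 155), Rational(1, 479907)), Mul(166, Rational(-1, 239))) = Add(Rational(-1, 74385585), Rational(-166, 239)) = Rational(-12348007349, 17778154815)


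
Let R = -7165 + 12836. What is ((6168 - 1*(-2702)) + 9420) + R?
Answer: 23961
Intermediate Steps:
R = 5671
((6168 - 1*(-2702)) + 9420) + R = ((6168 - 1*(-2702)) + 9420) + 5671 = ((6168 + 2702) + 9420) + 5671 = (8870 + 9420) + 5671 = 18290 + 5671 = 23961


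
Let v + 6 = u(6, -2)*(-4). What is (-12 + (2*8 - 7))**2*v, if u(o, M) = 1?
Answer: -90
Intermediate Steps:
v = -10 (v = -6 + 1*(-4) = -6 - 4 = -10)
(-12 + (2*8 - 7))**2*v = (-12 + (2*8 - 7))**2*(-10) = (-12 + (16 - 7))**2*(-10) = (-12 + 9)**2*(-10) = (-3)**2*(-10) = 9*(-10) = -90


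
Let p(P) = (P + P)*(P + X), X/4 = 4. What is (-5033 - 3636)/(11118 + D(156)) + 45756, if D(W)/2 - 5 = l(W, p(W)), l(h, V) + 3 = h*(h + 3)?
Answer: 2778753211/60730 ≈ 45756.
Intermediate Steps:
X = 16 (X = 4*4 = 16)
p(P) = 2*P*(16 + P) (p(P) = (P + P)*(P + 16) = (2*P)*(16 + P) = 2*P*(16 + P))
l(h, V) = -3 + h*(3 + h) (l(h, V) = -3 + h*(h + 3) = -3 + h*(3 + h))
D(W) = 4 + 2*W² + 6*W (D(W) = 10 + 2*(-3 + W² + 3*W) = 10 + (-6 + 2*W² + 6*W) = 4 + 2*W² + 6*W)
(-5033 - 3636)/(11118 + D(156)) + 45756 = (-5033 - 3636)/(11118 + (4 + 2*156² + 6*156)) + 45756 = -8669/(11118 + (4 + 2*24336 + 936)) + 45756 = -8669/(11118 + (4 + 48672 + 936)) + 45756 = -8669/(11118 + 49612) + 45756 = -8669/60730 + 45756 = 2778753211/60730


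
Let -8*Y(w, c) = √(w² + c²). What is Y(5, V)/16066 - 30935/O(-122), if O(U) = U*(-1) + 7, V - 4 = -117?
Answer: -30935/129 - √12794/128528 ≈ -239.81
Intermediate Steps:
V = -113 (V = 4 - 117 = -113)
Y(w, c) = -√(c² + w²)/8 (Y(w, c) = -√(w² + c²)/8 = -√(c² + w²)/8)
O(U) = 7 - U (O(U) = -U + 7 = 7 - U)
Y(5, V)/16066 - 30935/O(-122) = -√((-113)² + 5²)/8/16066 - 30935/(7 - 1*(-122)) = -√(12769 + 25)/8*(1/16066) - 30935/(7 + 122) = -√12794/8*(1/16066) - 30935/129 = -√12794/128528 - 30935*1/129 = -√12794/128528 - 30935/129 = -30935/129 - √12794/128528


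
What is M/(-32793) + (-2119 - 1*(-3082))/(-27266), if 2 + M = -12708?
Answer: 314971201/894133938 ≈ 0.35226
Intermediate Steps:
M = -12710 (M = -2 - 12708 = -12710)
M/(-32793) + (-2119 - 1*(-3082))/(-27266) = -12710/(-32793) + (-2119 - 1*(-3082))/(-27266) = -12710*(-1/32793) + (-2119 + 3082)*(-1/27266) = 12710/32793 + 963*(-1/27266) = 12710/32793 - 963/27266 = 314971201/894133938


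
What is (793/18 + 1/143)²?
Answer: 12863415889/6625476 ≈ 1941.5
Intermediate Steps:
(793/18 + 1/143)² = (113417/2574)² = 12863415889/6625476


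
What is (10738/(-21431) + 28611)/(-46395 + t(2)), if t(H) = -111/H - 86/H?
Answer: -1226303206/1992804397 ≈ -0.61537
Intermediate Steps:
t(H) = -197/H
(10738/(-21431) + 28611)/(-46395 + t(2)) = (10738/(-21431) + 28611)/(-46395 - 197/2) = (10738*(-1/21431) + 28611)/(-46395 - 197*1/2) = (-10738/21431 + 28611)/(-46395 - 197/2) = 613151603/(21431*(-92987/2)) = (613151603/21431)*(-2/92987) = -1226303206/1992804397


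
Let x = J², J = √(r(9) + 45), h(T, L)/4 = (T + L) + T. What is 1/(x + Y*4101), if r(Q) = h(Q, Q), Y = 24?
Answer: 1/98577 ≈ 1.0144e-5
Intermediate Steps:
h(T, L) = 4*L + 8*T (h(T, L) = 4*((T + L) + T) = 4*((L + T) + T) = 4*(L + 2*T) = 4*L + 8*T)
r(Q) = 12*Q (r(Q) = 4*Q + 8*Q = 12*Q)
J = 3*√17 (J = √(12*9 + 45) = √(108 + 45) = √153 = 3*√17 ≈ 12.369)
x = 153 (x = (3*√17)² = 153)
1/(x + Y*4101) = 1/(153 + 24*4101) = 1/(153 + 98424) = 1/98577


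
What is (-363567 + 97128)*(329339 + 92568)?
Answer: -112412479173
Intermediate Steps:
(-363567 + 97128)*(329339 + 92568) = -266439*421907 = -112412479173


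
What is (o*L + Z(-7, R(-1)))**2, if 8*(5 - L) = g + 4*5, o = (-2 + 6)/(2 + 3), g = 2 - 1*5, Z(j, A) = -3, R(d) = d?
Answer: 49/100 ≈ 0.49000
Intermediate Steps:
g = -3 (g = 2 - 5 = -3)
o = 4/5 ≈ 0.80000
L = 23/8 (L = 5 - (-3 + 4*5)/8 = 5 - (-3 + 20)/8 = 5 - 1/8*17 = 5 - 17/8 = 23/8 ≈ 2.8750)
(o*L + Z(-7, R(-1)))**2 = ((4/5)*(23/8) - 3)**2 = (23/10 - 3)**2 = (-7/10)**2 = 49/100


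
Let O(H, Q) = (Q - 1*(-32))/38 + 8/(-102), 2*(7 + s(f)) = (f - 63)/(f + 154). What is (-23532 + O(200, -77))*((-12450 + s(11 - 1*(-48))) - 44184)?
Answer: 550232833624705/412794 ≈ 1.3329e+9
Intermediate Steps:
s(f) = -7 + (-63 + f)/(2*(154 + f)) (s(f) = -7 + ((f - 63)/(f + 154))/2 = -7 + ((-63 + f)/(154 + f))/2 = -7 + (-63 + f)/(2*(154 + f)))
O(H, Q) = 740/969 + Q/38 (O(H, Q) = (Q + 32)*(1/38) + 8*(-1/102) = (32 + Q)*(1/38) - 4/51 = (16/19 + Q/38) - 4/51 = 740/969 + Q/38)
(-23532 + O(200, -77))*((-12450 + s(11 - 1*(-48))) - 44184) = (-23532 + (740/969 + (1/38)*(-77)))*((-12450 + (-2219 - 13*(11 - 1*(-48)))/(2*(154 + (11 - 1*(-48))))) - 44184) = (-23532 + (740/969 - 77/38))*((-12450 + (-2219 - 13*(11 + 48))/(2*(154 + (11 + 48)))) - 44184) = (-23532 - 2447/1938)*((-12450 + (-2219 - 13*59)/(2*(154 + 59))) - 44184) = -45607463*((-12450 + (1/2)*(-2219 - 767)/213) - 44184)/1938 = -45607463*((-12450 + (1/2)*(1/213)*(-2986)) - 44184)/1938 = -45607463*((-12450 - 1493/213) - 44184)/1938 = -45607463*(-2653343/213 - 44184)/1938 = -45607463/1938*(-12064535/213) = 550232833624705/412794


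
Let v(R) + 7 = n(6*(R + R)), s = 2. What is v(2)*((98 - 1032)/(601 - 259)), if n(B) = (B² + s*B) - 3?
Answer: -286738/171 ≈ -1676.8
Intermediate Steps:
n(B) = -3 + B² + 2*B (n(B) = (B² + 2*B) - 3 = -3 + B² + 2*B)
v(R) = -10 + 24*R + 144*R² (v(R) = -7 + (-3 + (6*(R + R))² + 2*(6*(R + R))) = -7 + (-3 + (6*(2*R))² + 2*(6*(2*R))) = -7 + (-3 + (12*R)² + 2*(12*R)) = -7 + (-3 + 144*R² + 24*R) = -7 + (-3 + 24*R + 144*R²) = -10 + 24*R + 144*R²)
v(2)*((98 - 1032)/(601 - 259)) = (-10 + 24*2 + 144*2²)*((98 - 1032)/(601 - 259)) = (-10 + 48 + 144*4)*(-934/342) = (-10 + 48 + 576)*(-934*1/342) = 614*(-467/171) = -286738/171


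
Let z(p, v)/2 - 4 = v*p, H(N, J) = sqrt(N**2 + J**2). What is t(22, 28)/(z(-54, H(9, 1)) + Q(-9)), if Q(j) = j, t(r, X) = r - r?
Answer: 0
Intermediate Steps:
t(r, X) = 0
H(N, J) = sqrt(J**2 + N**2)
z(p, v) = 8 + 2*p*v (z(p, v) = 8 + 2*(v*p) = 8 + 2*(p*v) = 8 + 2*p*v)
t(22, 28)/(z(-54, H(9, 1)) + Q(-9)) = 0/((8 + 2*(-54)*sqrt(1**2 + 9**2)) - 9) = 0/((8 + 2*(-54)*sqrt(1 + 81)) - 9) = 0/((8 + 2*(-54)*sqrt(82)) - 9) = 0/((8 - 108*sqrt(82)) - 9) = 0/(-1 - 108*sqrt(82)) = 0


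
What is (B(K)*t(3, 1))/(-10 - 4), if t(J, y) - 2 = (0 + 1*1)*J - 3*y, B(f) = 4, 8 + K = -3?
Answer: -4/7 ≈ -0.57143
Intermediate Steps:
K = -11 (K = -8 - 3 = -11)
t(J, y) = 2 + J - 3*y (t(J, y) = 2 + ((0 + 1*1)*J - 3*y) = 2 + ((0 + 1)*J - 3*y) = 2 + (1*J - 3*y) = 2 + (J - 3*y) = 2 + J - 3*y)
(B(K)*t(3, 1))/(-10 - 4) = (4*(2 + 3 - 3*1))/(-10 - 4) = (4*(2 + 3 - 3))/(-14) = (4*2)*(-1/14) = 8*(-1/14) = -4/7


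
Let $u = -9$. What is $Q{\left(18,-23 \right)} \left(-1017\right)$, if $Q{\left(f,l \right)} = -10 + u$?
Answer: $19323$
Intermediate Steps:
$Q{\left(f,l \right)} = -19$ ($Q{\left(f,l \right)} = -10 - 9 = -19$)
$Q{\left(18,-23 \right)} \left(-1017\right) = \left(-19\right) \left(-1017\right) = 19323$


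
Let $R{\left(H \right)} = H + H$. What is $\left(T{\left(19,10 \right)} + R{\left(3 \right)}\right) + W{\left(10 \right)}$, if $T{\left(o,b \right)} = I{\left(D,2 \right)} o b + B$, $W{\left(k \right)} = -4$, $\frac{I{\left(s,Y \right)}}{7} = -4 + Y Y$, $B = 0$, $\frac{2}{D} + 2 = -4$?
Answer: $2$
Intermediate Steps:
$D = - \frac{1}{3}$ ($D = \frac{2}{-2 - 4} = \frac{2}{-6} = 2 \left(- \frac{1}{6}\right) = - \frac{1}{3} \approx -0.33333$)
$I{\left(s,Y \right)} = -28 + 7 Y^{2}$ ($I{\left(s,Y \right)} = 7 \left(-4 + Y Y\right) = 7 \left(-4 + Y^{2}\right) = -28 + 7 Y^{2}$)
$T{\left(o,b \right)} = 0$ ($T{\left(o,b \right)} = \left(-28 + 7 \cdot 2^{2}\right) o b + 0 = \left(-28 + 7 \cdot 4\right) o b + 0 = \left(-28 + 28\right) o b + 0 = 0 o b + 0 = 0 b + 0 = 0 + 0 = 0$)
$R{\left(H \right)} = 2 H$
$\left(T{\left(19,10 \right)} + R{\left(3 \right)}\right) + W{\left(10 \right)} = \left(0 + 2 \cdot 3\right) - 4 = \left(0 + 6\right) - 4 = 6 - 4 = 2$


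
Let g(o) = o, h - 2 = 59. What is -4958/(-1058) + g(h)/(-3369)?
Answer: 8319482/1782201 ≈ 4.6681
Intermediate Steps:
h = 61 (h = 2 + 59 = 61)
-4958/(-1058) + g(h)/(-3369) = -4958/(-1058) + 61/(-3369) = -4958*(-1/1058) + 61*(-1/3369) = 2479/529 - 61/3369 = 8319482/1782201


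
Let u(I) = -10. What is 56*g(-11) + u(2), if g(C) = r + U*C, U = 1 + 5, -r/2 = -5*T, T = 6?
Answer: -346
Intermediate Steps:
r = 60 (r = -(-10)*6 = -2*(-30) = 60)
U = 6
g(C) = 60 + 6*C
56*g(-11) + u(2) = 56*(60 + 6*(-11)) - 10 = 56*(60 - 66) - 10 = 56*(-6) - 10 = -336 - 10 = -346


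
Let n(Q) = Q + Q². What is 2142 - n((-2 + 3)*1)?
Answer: 2140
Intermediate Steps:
2142 - n((-2 + 3)*1) = 2142 - (-2 + 3)*1*(1 + (-2 + 3)*1) = 2142 - 1*1*(1 + 1*1) = 2142 - (1 + 1) = 2142 - 2 = 2140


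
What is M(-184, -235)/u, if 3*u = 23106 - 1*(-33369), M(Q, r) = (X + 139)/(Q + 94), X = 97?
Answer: -118/847125 ≈ -0.00013929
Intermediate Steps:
M(Q, r) = 236/(94 + Q) (M(Q, r) = (97 + 139)/(Q + 94) = 236/(94 + Q))
u = 18825 (u = (23106 - 1*(-33369))/3 = (23106 + 33369)/3 = (⅓)*56475 = 18825)
M(-184, -235)/u = (236/(94 - 184))/18825 = (236/(-90))*(1/18825) = (236*(-1/90))*(1/18825) = -118/45*1/18825 = -118/847125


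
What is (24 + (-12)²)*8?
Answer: 1344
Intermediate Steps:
(24 + (-12)²)*8 = (24 + 144)*8 = 168*8 = 1344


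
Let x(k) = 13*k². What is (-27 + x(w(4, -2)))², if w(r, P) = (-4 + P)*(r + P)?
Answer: 3404025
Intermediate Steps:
w(r, P) = (-4 + P)*(P + r)
(-27 + x(w(4, -2)))² = (-27 + 13*((-2)² - 4*(-2) - 4*4 - 2*4)²)² = (-27 + 13*(4 + 8 - 16 - 8)²)² = (-27 + 13*(-12)²)² = (-27 + 13*144)² = (-27 + 1872)² = 1845² = 3404025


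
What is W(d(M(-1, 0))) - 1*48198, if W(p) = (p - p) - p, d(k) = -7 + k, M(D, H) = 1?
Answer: -48192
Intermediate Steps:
W(p) = -p (W(p) = 0 - p = -p)
W(d(M(-1, 0))) - 1*48198 = -(-7 + 1) - 1*48198 = -1*(-6) - 48198 = 6 - 48198 = -48192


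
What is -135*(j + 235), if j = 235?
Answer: -63450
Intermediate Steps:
-135*(j + 235) = -135*(235 + 235) = -135*470 = -63450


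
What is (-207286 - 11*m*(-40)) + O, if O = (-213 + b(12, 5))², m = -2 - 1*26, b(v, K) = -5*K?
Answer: -162962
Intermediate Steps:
m = -28 (m = -2 - 26 = -28)
O = 56644 (O = (-213 - 5*5)² = (-213 - 25)² = (-238)² = 56644)
(-207286 - 11*m*(-40)) + O = (-207286 - 11*(-28)*(-40)) + 56644 = (-207286 + 308*(-40)) + 56644 = (-207286 - 12320) + 56644 = -219606 + 56644 = -162962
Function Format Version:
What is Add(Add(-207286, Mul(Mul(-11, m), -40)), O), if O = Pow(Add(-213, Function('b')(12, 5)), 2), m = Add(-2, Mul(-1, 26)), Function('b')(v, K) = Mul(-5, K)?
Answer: -162962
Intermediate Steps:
m = -28 (m = Add(-2, -26) = -28)
O = 56644 (O = Pow(Add(-213, Mul(-5, 5)), 2) = Pow(Add(-213, -25), 2) = Pow(-238, 2) = 56644)
Add(Add(-207286, Mul(Mul(-11, m), -40)), O) = Add(Add(-207286, Mul(Mul(-11, -28), -40)), 56644) = Add(Add(-207286, Mul(308, -40)), 56644) = Add(Add(-207286, -12320), 56644) = Add(-219606, 56644) = -162962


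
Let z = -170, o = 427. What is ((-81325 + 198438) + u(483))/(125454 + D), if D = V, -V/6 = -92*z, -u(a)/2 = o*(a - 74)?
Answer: -77391/10538 ≈ -7.3440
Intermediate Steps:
u(a) = 63196 - 854*a (u(a) = -854*(a - 74) = -854*(-74 + a) = -2*(-31598 + 427*a) = 63196 - 854*a)
V = -93840 (V = -(-552)*(-170) = -6*15640 = -93840)
D = -93840
((-81325 + 198438) + u(483))/(125454 + D) = ((-81325 + 198438) + (63196 - 854*483))/(125454 - 93840) = (117113 + (63196 - 412482))/31614 = (117113 - 349286)*(1/31614) = -232173*1/31614 = -77391/10538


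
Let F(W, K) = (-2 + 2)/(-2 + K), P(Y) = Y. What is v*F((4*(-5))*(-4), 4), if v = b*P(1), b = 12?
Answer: 0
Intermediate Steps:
F(W, K) = 0 (F(W, K) = 0/(-2 + K) = 0)
v = 12 (v = 12*1 = 12)
v*F((4*(-5))*(-4), 4) = 12*0 = 0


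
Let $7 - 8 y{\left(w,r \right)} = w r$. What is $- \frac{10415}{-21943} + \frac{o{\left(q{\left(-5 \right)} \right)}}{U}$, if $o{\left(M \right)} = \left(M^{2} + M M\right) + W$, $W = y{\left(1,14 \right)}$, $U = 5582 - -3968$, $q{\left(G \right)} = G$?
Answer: $\frac{804329599}{1676445200} \approx 0.47978$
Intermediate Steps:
$y{\left(w,r \right)} = \frac{7}{8} - \frac{r w}{8}$ ($y{\left(w,r \right)} = \frac{7}{8} - \frac{w r}{8} = \frac{7}{8} - \frac{r w}{8}$)
$U = 9550$ ($U = 5582 + 3968 = 9550$)
$W = - \frac{7}{8}$ ($W = \frac{7}{8} - \frac{7}{4} \cdot 1 = \frac{7}{8} - \frac{7}{4} = - \frac{7}{8} \approx -0.875$)
$o{\left(M \right)} = - \frac{7}{8} + 2 M^{2}$ ($o{\left(M \right)} = \left(M^{2} + M M\right) - \frac{7}{8} = \left(M^{2} + M^{2}\right) - \frac{7}{8} = 2 M^{2} - \frac{7}{8} = - \frac{7}{8} + 2 M^{2}$)
$- \frac{10415}{-21943} + \frac{o{\left(q{\left(-5 \right)} \right)}}{U} = - \frac{10415}{-21943} + \frac{- \frac{7}{8} + 2 \left(-5\right)^{2}}{9550} = \left(-10415\right) \left(- \frac{1}{21943}\right) + \left(- \frac{7}{8} + 2 \cdot 25\right) \frac{1}{9550} = \frac{10415}{21943} + \left(- \frac{7}{8} + 50\right) \frac{1}{9550} = \frac{10415}{21943} + \frac{393}{8} \cdot \frac{1}{9550} = \frac{10415}{21943} + \frac{393}{76400} = \frac{804329599}{1676445200}$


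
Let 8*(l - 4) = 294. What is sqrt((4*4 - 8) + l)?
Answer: sqrt(195)/2 ≈ 6.9821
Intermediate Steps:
l = 163/4 (l = 4 + (1/8)*294 = 4 + 147/4 = 163/4 ≈ 40.750)
sqrt((4*4 - 8) + l) = sqrt((4*4 - 8) + 163/4) = sqrt((16 - 8) + 163/4) = sqrt(8 + 163/4) = sqrt(195/4) = sqrt(195)/2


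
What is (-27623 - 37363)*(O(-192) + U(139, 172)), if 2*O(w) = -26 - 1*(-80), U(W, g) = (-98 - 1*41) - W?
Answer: 16311486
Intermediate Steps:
U(W, g) = -139 - W (U(W, g) = (-98 - 41) - W = -139 - W)
O(w) = 27 (O(w) = (-26 - 1*(-80))/2 = (-26 + 80)/2 = (½)*54 = 27)
(-27623 - 37363)*(O(-192) + U(139, 172)) = (-27623 - 37363)*(27 + (-139 - 1*139)) = -64986*(27 + (-139 - 139)) = -64986*(27 - 278) = -64986*(-251) = 16311486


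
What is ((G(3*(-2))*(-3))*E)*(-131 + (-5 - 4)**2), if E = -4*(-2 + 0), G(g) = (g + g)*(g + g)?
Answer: 172800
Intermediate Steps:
G(g) = 4*g**2 (G(g) = (2*g)*(2*g) = 4*g**2)
E = 8 (E = -4*(-2) = 8)
((G(3*(-2))*(-3))*E)*(-131 + (-5 - 4)**2) = (((4*(3*(-2))**2)*(-3))*8)*(-131 + (-5 - 4)**2) = (((4*(-6)**2)*(-3))*8)*(-131 + (-9)**2) = (((4*36)*(-3))*8)*(-131 + 81) = ((144*(-3))*8)*(-50) = -432*8*(-50) = -3456*(-50) = 172800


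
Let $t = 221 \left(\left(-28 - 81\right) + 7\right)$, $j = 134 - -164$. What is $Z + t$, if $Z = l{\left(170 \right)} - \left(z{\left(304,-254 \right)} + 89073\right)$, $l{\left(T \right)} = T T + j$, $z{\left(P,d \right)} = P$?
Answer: $-82721$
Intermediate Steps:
$j = 298$ ($j = 134 + 164 = 298$)
$l{\left(T \right)} = 298 + T^{2}$ ($l{\left(T \right)} = T T + 298 = T^{2} + 298 = 298 + T^{2}$)
$t = -22542$ ($t = 221 \left(-109 + 7\right) = 221 \left(-102\right) = -22542$)
$Z = -60179$ ($Z = \left(298 + 170^{2}\right) - \left(304 + 89073\right) = \left(298 + 28900\right) - 89377 = 29198 - 89377 = -60179$)
$Z + t = -60179 - 22542 = -82721$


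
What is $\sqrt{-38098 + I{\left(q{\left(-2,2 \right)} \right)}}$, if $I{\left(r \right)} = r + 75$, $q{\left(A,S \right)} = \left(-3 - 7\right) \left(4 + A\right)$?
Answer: $3 i \sqrt{4227} \approx 195.05 i$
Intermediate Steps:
$q{\left(A,S \right)} = -40 - 10 A$ ($q{\left(A,S \right)} = - 10 \left(4 + A\right) = -40 - 10 A$)
$I{\left(r \right)} = 75 + r$
$\sqrt{-38098 + I{\left(q{\left(-2,2 \right)} \right)}} = \sqrt{-38098 + \left(75 - 20\right)} = \sqrt{-38098 + 55} = \sqrt{-38043} = 3 i \sqrt{4227}$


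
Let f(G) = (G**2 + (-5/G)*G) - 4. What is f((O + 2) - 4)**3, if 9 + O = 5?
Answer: 19683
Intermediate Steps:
O = -4 (O = -9 + 5 = -4)
f(G) = -9 + G**2 (f(G) = (G**2 - 5) - 4 = (-5 + G**2) - 4 = -9 + G**2)
f((O + 2) - 4)**3 = (-9 + ((-4 + 2) - 4)**2)**3 = (-9 + (-2 - 4)**2)**3 = (-9 + (-6)**2)**3 = (-9 + 36)**3 = 27**3 = 19683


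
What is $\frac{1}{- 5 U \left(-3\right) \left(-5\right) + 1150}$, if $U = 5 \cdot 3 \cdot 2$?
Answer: $- \frac{1}{1100} \approx -0.00090909$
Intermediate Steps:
$U = 30$ ($U = 15 \cdot 2 = 30$)
$\frac{1}{- 5 U \left(-3\right) \left(-5\right) + 1150} = \frac{1}{- 5 \cdot 30 \left(-3\right) \left(-5\right) + 1150} = \frac{1}{- 5 \left(\left(-90\right) \left(-5\right)\right) + 1150} = \frac{1}{\left(-5\right) 450 + 1150} = \frac{1}{-2250 + 1150} = \frac{1}{-1100} = - \frac{1}{1100}$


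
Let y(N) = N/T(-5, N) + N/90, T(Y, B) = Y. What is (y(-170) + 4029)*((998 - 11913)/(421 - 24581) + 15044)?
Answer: 147610811725/2416 ≈ 6.1097e+7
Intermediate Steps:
y(N) = -17*N/90 (y(N) = N/(-5) + N/90 = N*(-⅕) + N*(1/90) = -N/5 + N/90 = -17*N/90)
(y(-170) + 4029)*((998 - 11913)/(421 - 24581) + 15044) = (-17/90*(-170) + 4029)*((998 - 11913)/(421 - 24581) + 15044) = (289/9 + 4029)*(-10915/(-24160) + 15044) = 36550*(-10915*(-1/24160) + 15044)/9 = 36550*(2183/4832 + 15044)/9 = (36550/9)*(72694791/4832) = 147610811725/2416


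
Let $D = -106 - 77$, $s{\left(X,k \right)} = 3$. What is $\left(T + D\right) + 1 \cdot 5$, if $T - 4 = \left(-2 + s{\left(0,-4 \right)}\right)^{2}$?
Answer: $-173$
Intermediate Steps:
$D = -183$ ($D = -106 - 77 = -183$)
$T = 5$ ($T = 4 + \left(-2 + 3\right)^{2} = 4 + 1^{2} = 4 + 1 = 5$)
$\left(T + D\right) + 1 \cdot 5 = \left(5 - 183\right) + 1 \cdot 5 = -178 + 5 = -173$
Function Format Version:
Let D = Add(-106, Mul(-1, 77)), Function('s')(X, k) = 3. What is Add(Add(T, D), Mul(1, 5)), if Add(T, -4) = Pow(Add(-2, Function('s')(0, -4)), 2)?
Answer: -173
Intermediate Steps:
D = -183 (D = Add(-106, -77) = -183)
T = 5 (T = Add(4, Pow(Add(-2, 3), 2)) = Add(4, Pow(1, 2)) = Add(4, 1) = 5)
Add(Add(T, D), Mul(1, 5)) = Add(Add(5, -183), Mul(1, 5)) = Add(-178, 5) = -173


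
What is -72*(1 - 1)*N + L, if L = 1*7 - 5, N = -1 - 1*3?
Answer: 2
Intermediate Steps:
N = -4 (N = -1 - 3 = -4)
L = 2 (L = 7 - 5 = 2)
-72*(1 - 1)*N + L = -72*(1 - 1)*(-4) + 2 = -0*(-4) + 2 = -72*0 + 2 = 0 + 2 = 2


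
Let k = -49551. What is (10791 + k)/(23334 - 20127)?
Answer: -12920/1069 ≈ -12.086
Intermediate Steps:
(10791 + k)/(23334 - 20127) = (10791 - 49551)/(23334 - 20127) = -38760/3207 = -38760*1/3207 = -12920/1069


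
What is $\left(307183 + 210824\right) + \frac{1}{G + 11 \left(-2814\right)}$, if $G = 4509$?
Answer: $\frac{13698695114}{26445} \approx 5.1801 \cdot 10^{5}$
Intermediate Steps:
$\left(307183 + 210824\right) + \frac{1}{G + 11 \left(-2814\right)} = \left(307183 + 210824\right) + \frac{1}{4509 + 11 \left(-2814\right)} = 518007 + \frac{1}{4509 - 30954} = 518007 + \frac{1}{-26445} = 518007 - \frac{1}{26445} = \frac{13698695114}{26445}$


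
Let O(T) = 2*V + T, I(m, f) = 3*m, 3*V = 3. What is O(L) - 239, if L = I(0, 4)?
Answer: -237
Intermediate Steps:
V = 1 (V = (1/3)*3 = 1)
L = 0 (L = 3*0 = 0)
O(T) = 2 + T (O(T) = 2*1 + T = 2 + T)
O(L) - 239 = (2 + 0) - 239 = 2 - 239 = -237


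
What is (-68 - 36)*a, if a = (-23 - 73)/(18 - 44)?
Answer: -384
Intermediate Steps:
a = 48/13 (a = -96/(-26) = -96*(-1/26) = 48/13 ≈ 3.6923)
(-68 - 36)*a = (-68 - 36)*(48/13) = -104*48/13 = -384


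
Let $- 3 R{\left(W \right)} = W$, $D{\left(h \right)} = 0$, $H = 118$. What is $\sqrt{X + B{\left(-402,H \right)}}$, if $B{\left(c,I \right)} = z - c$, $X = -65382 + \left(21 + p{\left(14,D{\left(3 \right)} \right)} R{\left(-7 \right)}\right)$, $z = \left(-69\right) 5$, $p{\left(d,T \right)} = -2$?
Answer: $\frac{i \sqrt{587778}}{3} \approx 255.56 i$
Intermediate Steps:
$R{\left(W \right)} = - \frac{W}{3}$
$z = -345$
$X = - \frac{196097}{3}$ ($X = -65382 + \left(21 - 2 \left(\left(- \frac{1}{3}\right) \left(-7\right)\right)\right) = -65382 + \left(21 - \frac{14}{3}\right) = -65382 + \frac{49}{3} = - \frac{196097}{3} \approx -65366.0$)
$B{\left(c,I \right)} = -345 - c$
$\sqrt{X + B{\left(-402,H \right)}} = \sqrt{- \frac{196097}{3} - -57} = \sqrt{- \frac{196097}{3} + \left(-345 + 402\right)} = \sqrt{- \frac{196097}{3} + 57} = \sqrt{- \frac{195926}{3}} = \frac{i \sqrt{587778}}{3}$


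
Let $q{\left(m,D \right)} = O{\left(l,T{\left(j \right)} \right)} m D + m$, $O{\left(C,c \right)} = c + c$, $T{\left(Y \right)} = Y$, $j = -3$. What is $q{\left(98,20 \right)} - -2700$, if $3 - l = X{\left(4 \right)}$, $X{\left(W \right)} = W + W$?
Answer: $-8962$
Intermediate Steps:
$X{\left(W \right)} = 2 W$
$l = -5$ ($l = 3 - 2 \cdot 4 = 3 - 8 = -5$)
$O{\left(C,c \right)} = 2 c$
$q{\left(m,D \right)} = m - 6 D m$ ($q{\left(m,D \right)} = 2 \left(-3\right) m D + m = - 6 m D + m = - 6 D m + m = m - 6 D m$)
$q{\left(98,20 \right)} - -2700 = 98 \left(1 - 120\right) - -2700 = 98 \left(1 - 120\right) + 2700 = 98 \left(-119\right) + 2700 = -11662 + 2700 = -8962$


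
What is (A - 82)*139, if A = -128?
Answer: -29190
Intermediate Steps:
(A - 82)*139 = (-128 - 82)*139 = -210*139 = -29190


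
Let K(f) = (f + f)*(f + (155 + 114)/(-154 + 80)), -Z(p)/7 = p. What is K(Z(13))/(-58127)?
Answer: -637273/2150699 ≈ -0.29631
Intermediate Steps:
Z(p) = -7*p
K(f) = 2*f*(-269/74 + f) (K(f) = (2*f)*(f + 269/(-74)) = (2*f)*(f + 269*(-1/74)) = (2*f)*(f - 269/74) = (2*f)*(-269/74 + f) = 2*f*(-269/74 + f))
K(Z(13))/(-58127) = ((-7*13)*(-269 + 74*(-7*13))/37)/(-58127) = ((1/37)*(-91)*(-269 + 74*(-91)))*(-1/58127) = ((1/37)*(-91)*(-269 - 6734))*(-1/58127) = ((1/37)*(-91)*(-7003))*(-1/58127) = (637273/37)*(-1/58127) = -637273/2150699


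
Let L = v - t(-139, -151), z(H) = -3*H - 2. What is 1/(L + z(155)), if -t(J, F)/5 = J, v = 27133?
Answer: 1/25971 ≈ 3.8504e-5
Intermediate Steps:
t(J, F) = -5*J
z(H) = -2 - 3*H
L = 26438 (L = 27133 - (-5)*(-139) = 27133 - 1*695 = 27133 - 695 = 26438)
1/(L + z(155)) = 1/(26438 + (-2 - 3*155)) = 1/(26438 + (-2 - 465)) = 1/(26438 - 467) = 1/25971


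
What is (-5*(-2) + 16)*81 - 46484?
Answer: -44378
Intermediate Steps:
(-5*(-2) + 16)*81 - 46484 = (10 + 16)*81 - 46484 = 26*81 - 46484 = 2106 - 46484 = -44378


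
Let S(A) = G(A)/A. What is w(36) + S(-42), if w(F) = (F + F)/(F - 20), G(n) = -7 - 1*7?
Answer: 29/6 ≈ 4.8333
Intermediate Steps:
G(n) = -14 (G(n) = -7 - 7 = -14)
w(F) = 2*F/(-20 + F) (w(F) = (2*F)/(-20 + F) = 2*F/(-20 + F))
S(A) = -14/A
w(36) + S(-42) = 2*36/(-20 + 36) - 14/(-42) = 2*36/16 - 14*(-1/42) = 2*36*(1/16) + ⅓ = 9/2 + ⅓ = 29/6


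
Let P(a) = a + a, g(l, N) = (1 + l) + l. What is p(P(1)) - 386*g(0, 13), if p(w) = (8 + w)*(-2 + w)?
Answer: -386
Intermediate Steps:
g(l, N) = 1 + 2*l
P(a) = 2*a
p(w) = (-2 + w)*(8 + w)
p(P(1)) - 386*g(0, 13) = (-16 + (2*1)**2 + 6*(2*1)) - 386*(1 + 2*0) = (-16 + 2**2 + 6*2) - 386*(1 + 0) = (-16 + 4 + 12) - 386*1 = 0 - 386 = -386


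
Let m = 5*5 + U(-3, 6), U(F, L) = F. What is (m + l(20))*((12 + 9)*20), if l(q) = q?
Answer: 17640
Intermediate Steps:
m = 22 (m = 5*5 - 3 = 25 - 3 = 22)
(m + l(20))*((12 + 9)*20) = (22 + 20)*((12 + 9)*20) = 42*(21*20) = 42*420 = 17640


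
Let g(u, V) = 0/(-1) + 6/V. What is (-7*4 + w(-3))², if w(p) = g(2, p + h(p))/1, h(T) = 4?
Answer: 484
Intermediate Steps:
g(u, V) = 6/V (g(u, V) = 0*(-1) + 6/V = 0 + 6/V = 6/V)
w(p) = 6/(4 + p) (w(p) = (6/(p + 4))/1 = (6/(4 + p))*1 = 6/(4 + p))
(-7*4 + w(-3))² = (-7*4 + 6/(4 - 3))² = (-28 + 6/1)² = (-28 + 6*1)² = (-28 + 6)² = (-22)² = 484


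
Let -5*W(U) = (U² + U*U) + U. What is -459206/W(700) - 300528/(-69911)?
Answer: 45524556293/6856171770 ≈ 6.6399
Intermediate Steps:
W(U) = -2*U²/5 - U/5 (W(U) = -((U² + U*U) + U)/5 = -((U² + U²) + U)/5 = -(2*U² + U)/5 = -(U + 2*U²)/5 = -2*U²/5 - U/5)
-459206/W(700) - 300528/(-69911) = -459206*(-1/(140*(1 + 2*700))) - 300528/(-69911) = -459206*(-1/(140*(1 + 1400))) - 300528*(-1/69911) = -459206/((-⅕*700*1401)) + 300528/69911 = -459206/(-196140) + 300528/69911 = -459206*(-1/196140) + 300528/69911 = 229603/98070 + 300528/69911 = 45524556293/6856171770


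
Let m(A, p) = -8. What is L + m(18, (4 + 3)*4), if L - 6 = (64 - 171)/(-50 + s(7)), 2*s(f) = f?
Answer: 28/93 ≈ 0.30108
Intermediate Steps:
s(f) = f/2
L = 772/93 (L = 6 + (64 - 171)/(-50 + (½)*7) = 6 - 107/(-50 + 7/2) = 6 - 107/(-93/2) = 6 - 107*(-2/93) = 6 + 214/93 = 772/93 ≈ 8.3011)
L + m(18, (4 + 3)*4) = 772/93 - 8 = 28/93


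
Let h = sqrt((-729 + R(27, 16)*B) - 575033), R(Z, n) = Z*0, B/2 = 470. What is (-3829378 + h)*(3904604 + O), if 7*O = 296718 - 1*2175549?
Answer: -13924382642438 + 25453397*I*sqrt(575762)/7 ≈ -1.3924e+13 + 2.7591e+9*I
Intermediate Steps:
B = 940 (B = 2*470 = 940)
R(Z, n) = 0
O = -1878831/7 (O = (296718 - 1*2175549)/7 = (296718 - 2175549)/7 = (1/7)*(-1878831) = -1878831/7 ≈ -2.6840e+5)
h = I*sqrt(575762) (h = sqrt((-729 + 0*940) - 575033) = sqrt((-729 + 0) - 575033) = sqrt(-729 - 575033) = sqrt(-575762) = I*sqrt(575762) ≈ 758.79*I)
(-3829378 + h)*(3904604 + O) = (-3829378 + I*sqrt(575762))*(3904604 - 1878831/7) = (-3829378 + I*sqrt(575762))*(25453397/7) = -13924382642438 + 25453397*I*sqrt(575762)/7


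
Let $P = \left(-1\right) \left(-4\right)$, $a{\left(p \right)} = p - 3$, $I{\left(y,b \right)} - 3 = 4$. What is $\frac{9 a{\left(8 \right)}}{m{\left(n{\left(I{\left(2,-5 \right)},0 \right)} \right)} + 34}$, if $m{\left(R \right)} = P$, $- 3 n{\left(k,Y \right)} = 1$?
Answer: $\frac{45}{38} \approx 1.1842$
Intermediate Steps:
$I{\left(y,b \right)} = 7$ ($I{\left(y,b \right)} = 3 + 4 = 7$)
$a{\left(p \right)} = -3 + p$
$P = 4$
$n{\left(k,Y \right)} = - \frac{1}{3}$ ($n{\left(k,Y \right)} = \left(- \frac{1}{3}\right) 1 = - \frac{1}{3}$)
$m{\left(R \right)} = 4$
$\frac{9 a{\left(8 \right)}}{m{\left(n{\left(I{\left(2,-5 \right)},0 \right)} \right)} + 34} = \frac{9 \left(-3 + 8\right)}{4 + 34} = \frac{9 \cdot 5}{38} = 45 \cdot \frac{1}{38} = \frac{45}{38}$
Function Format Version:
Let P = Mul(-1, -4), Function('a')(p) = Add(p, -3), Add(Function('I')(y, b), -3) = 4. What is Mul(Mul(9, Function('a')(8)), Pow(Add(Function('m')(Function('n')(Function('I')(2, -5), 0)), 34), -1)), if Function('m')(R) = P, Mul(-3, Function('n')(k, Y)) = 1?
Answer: Rational(45, 38) ≈ 1.1842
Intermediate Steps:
Function('I')(y, b) = 7 (Function('I')(y, b) = Add(3, 4) = 7)
Function('a')(p) = Add(-3, p)
P = 4
Function('n')(k, Y) = Rational(-1, 3) (Function('n')(k, Y) = Mul(Rational(-1, 3), 1) = Rational(-1, 3))
Function('m')(R) = 4
Mul(Mul(9, Function('a')(8)), Pow(Add(Function('m')(Function('n')(Function('I')(2, -5), 0)), 34), -1)) = Mul(Mul(9, Add(-3, 8)), Pow(Add(4, 34), -1)) = Mul(Mul(9, 5), Pow(38, -1)) = Mul(45, Rational(1, 38)) = Rational(45, 38)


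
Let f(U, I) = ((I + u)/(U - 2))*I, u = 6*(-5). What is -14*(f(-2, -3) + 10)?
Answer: 413/2 ≈ 206.50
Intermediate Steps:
u = -30
f(U, I) = I*(-30 + I)/(-2 + U) (f(U, I) = ((I - 30)/(U - 2))*I = ((-30 + I)/(-2 + U))*I = I*(-30 + I)/(-2 + U))
-14*(f(-2, -3) + 10) = -14*(-3*(-30 - 3)/(-2 - 2) + 10) = -14*(-3*(-33)/(-4) + 10) = -14*(-3*(-1/4)*(-33) + 10) = -14*(-99/4 + 10) = -14*(-59/4) = 413/2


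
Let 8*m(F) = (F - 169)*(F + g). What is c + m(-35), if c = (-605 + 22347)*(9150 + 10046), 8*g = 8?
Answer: 417360299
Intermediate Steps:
g = 1 (g = (1/8)*8 = 1)
m(F) = (1 + F)*(-169 + F)/8 (m(F) = ((F - 169)*(F + 1))/8 = ((-169 + F)*(1 + F))/8 = ((1 + F)*(-169 + F))/8 = (1 + F)*(-169 + F)/8)
c = 417359432 (c = 21742*19196 = 417359432)
c + m(-35) = 417359432 + (-169/8 - 21*(-35) + (1/8)*(-35)**2) = 417359432 + (-169/8 + 735 + (1/8)*1225) = 417359432 + (-169/8 + 735 + 1225/8) = 417359432 + 867 = 417360299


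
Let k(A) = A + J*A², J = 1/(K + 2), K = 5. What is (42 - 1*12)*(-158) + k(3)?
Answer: -33150/7 ≈ -4735.7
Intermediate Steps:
J = ⅐ (J = 1/(5 + 2) = 1/7 = ⅐ ≈ 0.14286)
k(A) = A + A²/7
(42 - 1*12)*(-158) + k(3) = (42 - 1*12)*(-158) + (⅐)*3*(7 + 3) = (42 - 12)*(-158) + (⅐)*3*10 = 30*(-158) + 30/7 = -4740 + 30/7 = -33150/7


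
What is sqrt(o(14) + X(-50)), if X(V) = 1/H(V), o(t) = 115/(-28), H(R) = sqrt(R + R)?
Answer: sqrt(-20125 - 490*I)/70 ≈ 0.02467 - 2.0268*I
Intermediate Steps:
H(R) = sqrt(2)*sqrt(R) (H(R) = sqrt(2*R) = sqrt(2)*sqrt(R))
o(t) = -115/28 (o(t) = 115*(-1/28) = -115/28)
X(V) = sqrt(2)/(2*sqrt(V)) (X(V) = 1/(sqrt(2)*sqrt(V)) = sqrt(2)/(2*sqrt(V)))
sqrt(o(14) + X(-50)) = sqrt(-115/28 + sqrt(2)/(2*sqrt(-50))) = sqrt(-115/28 + sqrt(2)*(-I*sqrt(2)/10)/2) = sqrt(-115/28 - I/10)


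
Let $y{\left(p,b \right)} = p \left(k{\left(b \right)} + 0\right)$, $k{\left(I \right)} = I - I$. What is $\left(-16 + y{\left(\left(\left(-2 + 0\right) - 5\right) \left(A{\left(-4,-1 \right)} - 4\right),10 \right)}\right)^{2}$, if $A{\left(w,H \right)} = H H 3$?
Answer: $256$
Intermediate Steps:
$k{\left(I \right)} = 0$
$A{\left(w,H \right)} = 3 H^{2}$ ($A{\left(w,H \right)} = H^{2} \cdot 3 = 3 H^{2}$)
$y{\left(p,b \right)} = 0$ ($y{\left(p,b \right)} = p \left(0 + 0\right) = p 0 = 0$)
$\left(-16 + y{\left(\left(\left(-2 + 0\right) - 5\right) \left(A{\left(-4,-1 \right)} - 4\right),10 \right)}\right)^{2} = \left(-16 + 0\right)^{2} = \left(-16\right)^{2} = 256$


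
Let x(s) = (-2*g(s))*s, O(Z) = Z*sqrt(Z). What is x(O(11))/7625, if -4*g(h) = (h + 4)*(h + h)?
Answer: 5324/7625 + 14641*sqrt(11)/7625 ≈ 7.0666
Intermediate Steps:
g(h) = -h*(4 + h)/2 (g(h) = -(h + 4)*(h + h)/4 = -(4 + h)*2*h/4 = -h*(4 + h)/2)
O(Z) = Z**(3/2)
x(s) = s**2*(4 + s) (x(s) = (-(-1)*s*(4 + s))*s = (s*(4 + s))*s = s**2*(4 + s))
x(O(11))/7625 = ((11**(3/2))**2*(4 + 11**(3/2)))/7625 = ((11*sqrt(11))**2*(4 + 11*sqrt(11)))*(1/7625) = (1331*(4 + 11*sqrt(11)))*(1/7625) = (5324 + 14641*sqrt(11))*(1/7625) = 5324/7625 + 14641*sqrt(11)/7625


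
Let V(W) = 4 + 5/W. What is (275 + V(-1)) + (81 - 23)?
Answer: 332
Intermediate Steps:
(275 + V(-1)) + (81 - 23) = (275 + (4 + 5/(-1))) + (81 - 23) = (275 + (4 + 5*(-1))) + 58 = (275 + (4 - 5)) + 58 = (275 - 1) + 58 = 274 + 58 = 332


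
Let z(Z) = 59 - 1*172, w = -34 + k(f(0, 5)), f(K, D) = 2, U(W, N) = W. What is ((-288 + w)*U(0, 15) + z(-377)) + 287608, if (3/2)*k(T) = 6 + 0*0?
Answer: 287495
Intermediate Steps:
k(T) = 4 (k(T) = 2*(6 + 0*0)/3 = 2*(6 + 0)/3 = (⅔)*6 = 4)
w = -30 (w = -34 + 4 = -30)
z(Z) = -113 (z(Z) = 59 - 172 = -113)
((-288 + w)*U(0, 15) + z(-377)) + 287608 = ((-288 - 30)*0 - 113) + 287608 = (-318*0 - 113) + 287608 = (0 - 113) + 287608 = -113 + 287608 = 287495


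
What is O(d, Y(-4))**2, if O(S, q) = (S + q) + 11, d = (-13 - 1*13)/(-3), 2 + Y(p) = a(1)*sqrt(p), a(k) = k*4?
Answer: 2233/9 + 848*I/3 ≈ 248.11 + 282.67*I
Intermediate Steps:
a(k) = 4*k
Y(p) = -2 + 4*sqrt(p) (Y(p) = -2 + (4*1)*sqrt(p) = -2 + 4*sqrt(p))
d = 26/3 (d = (-13 - 13)*(-1/3) = -26*(-1/3) = 26/3 ≈ 8.6667)
O(S, q) = 11 + S + q
O(d, Y(-4))**2 = (11 + 26/3 + (-2 + 4*sqrt(-4)))**2 = (11 + 26/3 + (-2 + 4*(2*I)))**2 = (11 + 26/3 + (-2 + 8*I))**2 = (53/3 + 8*I)**2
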